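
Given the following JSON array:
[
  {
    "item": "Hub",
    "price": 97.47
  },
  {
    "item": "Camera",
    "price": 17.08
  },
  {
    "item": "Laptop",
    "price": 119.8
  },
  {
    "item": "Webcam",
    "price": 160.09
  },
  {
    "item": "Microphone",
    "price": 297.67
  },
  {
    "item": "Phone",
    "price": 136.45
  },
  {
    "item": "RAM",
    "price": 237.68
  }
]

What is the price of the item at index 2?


Array index 2 -> Laptop
price = 119.8

ANSWER: 119.8


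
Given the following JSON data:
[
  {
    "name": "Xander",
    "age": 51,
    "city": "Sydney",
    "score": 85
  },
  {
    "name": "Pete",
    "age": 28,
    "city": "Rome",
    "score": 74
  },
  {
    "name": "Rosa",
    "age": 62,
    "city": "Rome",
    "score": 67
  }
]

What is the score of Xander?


Looking up record where name = Xander
Record index: 0
Field 'score' = 85

ANSWER: 85


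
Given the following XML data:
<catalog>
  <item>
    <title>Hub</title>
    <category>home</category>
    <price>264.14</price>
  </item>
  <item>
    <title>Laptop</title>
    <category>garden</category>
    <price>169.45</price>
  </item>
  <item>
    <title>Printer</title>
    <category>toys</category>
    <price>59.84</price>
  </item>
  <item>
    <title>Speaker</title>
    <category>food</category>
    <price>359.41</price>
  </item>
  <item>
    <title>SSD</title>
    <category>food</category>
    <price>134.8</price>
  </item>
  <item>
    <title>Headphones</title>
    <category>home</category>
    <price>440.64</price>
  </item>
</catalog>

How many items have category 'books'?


Scanning <item> elements for <category>books</category>:
Count: 0

ANSWER: 0


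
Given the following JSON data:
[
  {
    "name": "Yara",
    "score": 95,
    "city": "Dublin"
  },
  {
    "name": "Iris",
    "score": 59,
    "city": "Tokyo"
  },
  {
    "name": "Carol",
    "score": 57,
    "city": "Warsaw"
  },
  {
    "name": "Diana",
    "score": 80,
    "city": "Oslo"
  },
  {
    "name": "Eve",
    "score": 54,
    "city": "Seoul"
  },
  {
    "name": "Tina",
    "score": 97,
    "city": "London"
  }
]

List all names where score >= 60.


Filtering records where score >= 60:
  Yara (score=95) -> YES
  Iris (score=59) -> no
  Carol (score=57) -> no
  Diana (score=80) -> YES
  Eve (score=54) -> no
  Tina (score=97) -> YES


ANSWER: Yara, Diana, Tina


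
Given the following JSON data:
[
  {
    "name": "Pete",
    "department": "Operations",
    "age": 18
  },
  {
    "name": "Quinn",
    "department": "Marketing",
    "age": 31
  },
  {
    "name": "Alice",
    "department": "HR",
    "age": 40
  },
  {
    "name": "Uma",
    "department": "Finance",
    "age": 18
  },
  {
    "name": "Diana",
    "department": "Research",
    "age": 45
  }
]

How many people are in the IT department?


Scanning records for department = IT
  No matches found
Count: 0

ANSWER: 0


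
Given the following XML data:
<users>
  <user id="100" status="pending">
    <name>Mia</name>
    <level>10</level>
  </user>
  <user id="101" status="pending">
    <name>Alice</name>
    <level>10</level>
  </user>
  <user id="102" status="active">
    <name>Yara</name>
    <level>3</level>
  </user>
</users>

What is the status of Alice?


Finding user with name = Alice
user id="101" status="pending"

ANSWER: pending


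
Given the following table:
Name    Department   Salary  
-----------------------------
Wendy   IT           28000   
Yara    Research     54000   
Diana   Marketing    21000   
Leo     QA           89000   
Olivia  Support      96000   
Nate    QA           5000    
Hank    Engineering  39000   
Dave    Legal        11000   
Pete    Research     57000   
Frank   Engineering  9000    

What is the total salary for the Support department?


Support department members:
  Olivia: 96000
Total = 96000 = 96000

ANSWER: 96000


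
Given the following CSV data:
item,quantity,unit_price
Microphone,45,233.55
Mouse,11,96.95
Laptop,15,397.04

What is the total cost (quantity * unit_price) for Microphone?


Row: Microphone
quantity = 45
unit_price = 233.55
total = 45 * 233.55 = 10509.75

ANSWER: 10509.75


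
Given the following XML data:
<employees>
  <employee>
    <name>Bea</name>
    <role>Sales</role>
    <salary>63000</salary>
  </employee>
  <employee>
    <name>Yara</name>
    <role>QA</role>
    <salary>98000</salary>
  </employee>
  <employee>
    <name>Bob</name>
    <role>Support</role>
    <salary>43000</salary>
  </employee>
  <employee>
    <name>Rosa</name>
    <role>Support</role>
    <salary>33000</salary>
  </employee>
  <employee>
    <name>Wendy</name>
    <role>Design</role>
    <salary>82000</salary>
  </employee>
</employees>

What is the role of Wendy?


Searching for <employee> with <name>Wendy</name>
Found at position 5
<role>Design</role>

ANSWER: Design


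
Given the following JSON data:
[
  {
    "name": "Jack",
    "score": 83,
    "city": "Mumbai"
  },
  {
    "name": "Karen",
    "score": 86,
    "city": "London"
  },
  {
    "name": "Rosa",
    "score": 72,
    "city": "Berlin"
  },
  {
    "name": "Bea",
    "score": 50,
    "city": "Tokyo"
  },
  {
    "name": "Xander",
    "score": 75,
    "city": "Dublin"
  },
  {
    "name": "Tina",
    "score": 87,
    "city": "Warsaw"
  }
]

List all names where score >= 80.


Filtering records where score >= 80:
  Jack (score=83) -> YES
  Karen (score=86) -> YES
  Rosa (score=72) -> no
  Bea (score=50) -> no
  Xander (score=75) -> no
  Tina (score=87) -> YES


ANSWER: Jack, Karen, Tina


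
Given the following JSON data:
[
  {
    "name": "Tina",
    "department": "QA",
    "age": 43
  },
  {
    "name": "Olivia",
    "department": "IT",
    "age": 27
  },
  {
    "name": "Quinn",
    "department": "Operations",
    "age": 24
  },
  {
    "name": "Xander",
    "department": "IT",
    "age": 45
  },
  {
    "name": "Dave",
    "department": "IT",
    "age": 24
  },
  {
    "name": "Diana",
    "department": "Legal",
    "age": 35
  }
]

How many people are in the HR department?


Scanning records for department = HR
  No matches found
Count: 0

ANSWER: 0


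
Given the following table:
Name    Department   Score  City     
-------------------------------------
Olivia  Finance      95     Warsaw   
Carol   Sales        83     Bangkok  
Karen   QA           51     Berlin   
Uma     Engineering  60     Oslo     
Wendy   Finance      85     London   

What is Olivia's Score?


Row 1: Olivia
Score = 95

ANSWER: 95


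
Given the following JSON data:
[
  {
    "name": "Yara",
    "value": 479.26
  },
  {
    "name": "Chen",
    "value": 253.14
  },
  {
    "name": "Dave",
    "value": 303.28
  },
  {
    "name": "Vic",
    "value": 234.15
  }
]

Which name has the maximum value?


Comparing values:
  Yara: 479.26
  Chen: 253.14
  Dave: 303.28
  Vic: 234.15
Maximum: Yara (479.26)

ANSWER: Yara


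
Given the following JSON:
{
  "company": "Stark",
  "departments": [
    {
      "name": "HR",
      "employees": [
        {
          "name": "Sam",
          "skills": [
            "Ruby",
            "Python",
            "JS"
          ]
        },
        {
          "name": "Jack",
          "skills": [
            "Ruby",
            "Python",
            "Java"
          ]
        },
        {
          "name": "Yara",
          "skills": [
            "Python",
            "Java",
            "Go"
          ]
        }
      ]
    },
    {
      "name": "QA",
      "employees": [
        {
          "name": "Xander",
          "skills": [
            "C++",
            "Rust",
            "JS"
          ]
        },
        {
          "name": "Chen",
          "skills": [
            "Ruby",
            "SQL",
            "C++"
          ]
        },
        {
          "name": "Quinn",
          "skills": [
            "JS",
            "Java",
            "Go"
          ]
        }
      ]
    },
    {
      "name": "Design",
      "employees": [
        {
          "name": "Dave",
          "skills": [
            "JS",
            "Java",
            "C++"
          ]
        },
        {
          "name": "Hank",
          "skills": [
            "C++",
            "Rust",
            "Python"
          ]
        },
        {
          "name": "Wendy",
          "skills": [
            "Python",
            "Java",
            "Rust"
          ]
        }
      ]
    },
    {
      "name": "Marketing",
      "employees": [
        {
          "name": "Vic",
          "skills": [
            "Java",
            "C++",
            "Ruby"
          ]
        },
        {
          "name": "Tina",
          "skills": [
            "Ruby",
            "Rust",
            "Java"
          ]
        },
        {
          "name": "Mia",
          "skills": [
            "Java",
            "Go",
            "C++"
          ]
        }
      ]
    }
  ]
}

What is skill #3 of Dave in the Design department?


Path: departments[2].employees[0].skills[2]
Value: C++

ANSWER: C++


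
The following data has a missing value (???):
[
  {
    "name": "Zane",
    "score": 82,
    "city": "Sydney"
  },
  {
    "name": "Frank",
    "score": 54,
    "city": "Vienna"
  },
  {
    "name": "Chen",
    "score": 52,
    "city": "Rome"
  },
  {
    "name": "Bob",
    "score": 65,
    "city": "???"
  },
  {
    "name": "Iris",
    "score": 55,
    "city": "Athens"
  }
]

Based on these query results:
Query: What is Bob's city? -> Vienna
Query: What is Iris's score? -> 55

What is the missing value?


The missing value is Bob's city
From query: Bob's city = Vienna

ANSWER: Vienna


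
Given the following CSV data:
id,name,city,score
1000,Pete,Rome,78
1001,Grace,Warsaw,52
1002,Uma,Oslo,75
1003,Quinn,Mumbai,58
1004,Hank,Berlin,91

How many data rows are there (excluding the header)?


Counting rows (excluding header):
Header: id,name,city,score
Data rows: 5

ANSWER: 5


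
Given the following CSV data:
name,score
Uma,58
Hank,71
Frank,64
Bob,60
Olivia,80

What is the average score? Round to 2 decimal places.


Scores: 58, 71, 64, 60, 80
Sum = 333
Count = 5
Average = 333 / 5 = 66.60

ANSWER: 66.60


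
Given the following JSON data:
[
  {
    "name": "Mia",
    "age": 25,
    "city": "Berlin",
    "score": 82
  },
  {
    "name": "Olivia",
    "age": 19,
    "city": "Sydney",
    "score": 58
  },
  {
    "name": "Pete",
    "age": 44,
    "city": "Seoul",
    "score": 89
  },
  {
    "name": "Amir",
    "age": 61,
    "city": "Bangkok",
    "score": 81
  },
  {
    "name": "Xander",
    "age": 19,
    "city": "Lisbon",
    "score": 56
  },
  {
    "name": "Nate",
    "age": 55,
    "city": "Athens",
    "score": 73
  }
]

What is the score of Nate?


Looking up record where name = Nate
Record index: 5
Field 'score' = 73

ANSWER: 73


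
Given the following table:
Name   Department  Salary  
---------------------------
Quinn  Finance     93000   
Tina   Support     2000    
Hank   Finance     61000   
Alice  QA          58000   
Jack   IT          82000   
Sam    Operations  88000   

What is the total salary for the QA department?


QA department members:
  Alice: 58000
Total = 58000 = 58000

ANSWER: 58000


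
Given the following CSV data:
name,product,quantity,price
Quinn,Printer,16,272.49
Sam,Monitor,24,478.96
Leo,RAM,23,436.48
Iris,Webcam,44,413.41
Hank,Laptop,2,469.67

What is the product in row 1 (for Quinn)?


Row 1: Quinn
Column 'product' = Printer

ANSWER: Printer


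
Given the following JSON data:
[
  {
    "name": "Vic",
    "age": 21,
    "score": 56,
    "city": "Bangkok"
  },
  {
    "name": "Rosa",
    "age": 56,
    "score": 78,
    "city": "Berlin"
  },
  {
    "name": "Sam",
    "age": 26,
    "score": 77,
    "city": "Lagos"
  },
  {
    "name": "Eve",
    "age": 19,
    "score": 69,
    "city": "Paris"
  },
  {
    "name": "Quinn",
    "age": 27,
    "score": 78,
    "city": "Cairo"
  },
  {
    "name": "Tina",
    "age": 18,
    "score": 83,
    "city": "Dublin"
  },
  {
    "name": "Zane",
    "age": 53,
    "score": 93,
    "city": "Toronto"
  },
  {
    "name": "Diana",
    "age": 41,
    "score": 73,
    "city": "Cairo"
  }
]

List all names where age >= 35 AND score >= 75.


Checking both conditions:
  Vic (age=21, score=56) -> no
  Rosa (age=56, score=78) -> YES
  Sam (age=26, score=77) -> no
  Eve (age=19, score=69) -> no
  Quinn (age=27, score=78) -> no
  Tina (age=18, score=83) -> no
  Zane (age=53, score=93) -> YES
  Diana (age=41, score=73) -> no


ANSWER: Rosa, Zane


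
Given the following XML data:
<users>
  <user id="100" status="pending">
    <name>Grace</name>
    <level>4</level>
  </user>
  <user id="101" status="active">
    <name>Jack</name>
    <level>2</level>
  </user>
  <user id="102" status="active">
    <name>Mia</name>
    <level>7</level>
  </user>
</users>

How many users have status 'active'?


Counting users with status='active':
  Jack (id=101) -> MATCH
  Mia (id=102) -> MATCH
Count: 2

ANSWER: 2


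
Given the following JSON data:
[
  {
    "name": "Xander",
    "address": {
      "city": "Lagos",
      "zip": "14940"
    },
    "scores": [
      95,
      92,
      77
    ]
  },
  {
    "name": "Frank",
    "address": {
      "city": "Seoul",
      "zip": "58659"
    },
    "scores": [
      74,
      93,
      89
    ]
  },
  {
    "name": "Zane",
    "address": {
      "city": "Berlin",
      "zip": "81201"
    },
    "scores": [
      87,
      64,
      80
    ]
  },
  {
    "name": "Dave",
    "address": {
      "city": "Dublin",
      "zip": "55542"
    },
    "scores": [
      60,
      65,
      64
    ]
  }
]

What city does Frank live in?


Path: records[1].address.city
Value: Seoul

ANSWER: Seoul


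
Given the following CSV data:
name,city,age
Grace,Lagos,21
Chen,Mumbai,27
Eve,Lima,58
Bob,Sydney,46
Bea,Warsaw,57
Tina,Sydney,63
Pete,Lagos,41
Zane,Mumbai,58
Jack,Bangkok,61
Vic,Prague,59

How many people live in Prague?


Scanning city column for 'Prague':
  Row 10: Vic -> MATCH
Total matches: 1

ANSWER: 1


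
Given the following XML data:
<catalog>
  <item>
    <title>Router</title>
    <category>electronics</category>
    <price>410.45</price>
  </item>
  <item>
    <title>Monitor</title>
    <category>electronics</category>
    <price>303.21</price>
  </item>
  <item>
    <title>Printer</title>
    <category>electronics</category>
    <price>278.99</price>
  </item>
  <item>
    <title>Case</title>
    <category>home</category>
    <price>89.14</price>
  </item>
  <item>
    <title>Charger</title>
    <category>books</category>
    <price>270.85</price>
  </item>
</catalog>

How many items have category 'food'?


Scanning <item> elements for <category>food</category>:
Count: 0

ANSWER: 0


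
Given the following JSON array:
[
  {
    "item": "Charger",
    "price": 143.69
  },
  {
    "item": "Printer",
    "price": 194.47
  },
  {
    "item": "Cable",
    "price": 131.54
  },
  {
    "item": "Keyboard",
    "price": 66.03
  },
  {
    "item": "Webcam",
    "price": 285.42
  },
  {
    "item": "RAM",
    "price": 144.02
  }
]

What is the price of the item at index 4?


Array index 4 -> Webcam
price = 285.42

ANSWER: 285.42


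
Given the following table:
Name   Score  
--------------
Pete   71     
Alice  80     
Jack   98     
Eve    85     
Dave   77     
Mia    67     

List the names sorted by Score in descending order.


Sorting by Score (descending):
  Jack: 98
  Eve: 85
  Alice: 80
  Dave: 77
  Pete: 71
  Mia: 67


ANSWER: Jack, Eve, Alice, Dave, Pete, Mia


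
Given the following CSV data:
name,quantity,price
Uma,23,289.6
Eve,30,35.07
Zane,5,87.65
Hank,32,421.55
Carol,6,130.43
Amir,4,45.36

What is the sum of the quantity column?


Values in 'quantity' column:
  Row 1: 23
  Row 2: 30
  Row 3: 5
  Row 4: 32
  Row 5: 6
  Row 6: 4
Sum = 23 + 30 + 5 + 32 + 6 + 4 = 100

ANSWER: 100


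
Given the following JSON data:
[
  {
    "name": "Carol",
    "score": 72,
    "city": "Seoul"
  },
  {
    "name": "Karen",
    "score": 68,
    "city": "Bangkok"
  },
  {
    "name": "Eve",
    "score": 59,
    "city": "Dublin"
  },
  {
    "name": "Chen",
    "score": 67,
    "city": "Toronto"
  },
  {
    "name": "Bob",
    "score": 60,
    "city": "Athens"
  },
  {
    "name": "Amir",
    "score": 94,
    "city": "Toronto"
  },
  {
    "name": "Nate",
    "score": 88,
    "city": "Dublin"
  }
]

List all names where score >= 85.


Filtering records where score >= 85:
  Carol (score=72) -> no
  Karen (score=68) -> no
  Eve (score=59) -> no
  Chen (score=67) -> no
  Bob (score=60) -> no
  Amir (score=94) -> YES
  Nate (score=88) -> YES


ANSWER: Amir, Nate


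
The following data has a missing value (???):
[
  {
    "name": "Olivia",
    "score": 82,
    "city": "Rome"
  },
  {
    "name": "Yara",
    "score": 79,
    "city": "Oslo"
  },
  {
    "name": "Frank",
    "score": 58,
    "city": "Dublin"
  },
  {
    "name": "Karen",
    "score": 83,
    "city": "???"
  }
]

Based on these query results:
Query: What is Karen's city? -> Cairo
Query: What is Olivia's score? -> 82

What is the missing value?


The missing value is Karen's city
From query: Karen's city = Cairo

ANSWER: Cairo


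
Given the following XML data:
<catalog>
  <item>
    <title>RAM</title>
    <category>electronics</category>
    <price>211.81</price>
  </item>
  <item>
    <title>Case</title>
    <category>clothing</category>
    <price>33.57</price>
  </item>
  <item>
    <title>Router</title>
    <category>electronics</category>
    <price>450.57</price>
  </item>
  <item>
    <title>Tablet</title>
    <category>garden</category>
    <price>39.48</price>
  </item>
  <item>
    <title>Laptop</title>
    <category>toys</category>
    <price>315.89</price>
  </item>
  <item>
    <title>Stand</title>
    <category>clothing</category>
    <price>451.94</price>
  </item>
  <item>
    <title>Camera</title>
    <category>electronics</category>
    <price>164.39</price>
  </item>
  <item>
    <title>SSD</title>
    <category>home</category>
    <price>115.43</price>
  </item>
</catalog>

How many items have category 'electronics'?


Scanning <item> elements for <category>electronics</category>:
  Item 1: RAM -> MATCH
  Item 3: Router -> MATCH
  Item 7: Camera -> MATCH
Count: 3

ANSWER: 3


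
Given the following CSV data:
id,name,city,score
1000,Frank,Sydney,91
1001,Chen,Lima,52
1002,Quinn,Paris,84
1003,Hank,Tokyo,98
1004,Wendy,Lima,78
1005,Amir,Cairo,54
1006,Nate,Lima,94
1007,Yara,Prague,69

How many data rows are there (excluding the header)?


Counting rows (excluding header):
Header: id,name,city,score
Data rows: 8

ANSWER: 8


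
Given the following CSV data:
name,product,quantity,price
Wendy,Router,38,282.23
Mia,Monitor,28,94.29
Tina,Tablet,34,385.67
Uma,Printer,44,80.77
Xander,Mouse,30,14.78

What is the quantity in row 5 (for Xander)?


Row 5: Xander
Column 'quantity' = 30

ANSWER: 30


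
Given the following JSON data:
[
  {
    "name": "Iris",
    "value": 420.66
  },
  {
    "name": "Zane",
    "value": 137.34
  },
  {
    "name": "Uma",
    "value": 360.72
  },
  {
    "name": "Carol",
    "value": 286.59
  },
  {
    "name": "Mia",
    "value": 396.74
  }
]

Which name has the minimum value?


Comparing values:
  Iris: 420.66
  Zane: 137.34
  Uma: 360.72
  Carol: 286.59
  Mia: 396.74
Minimum: Zane (137.34)

ANSWER: Zane


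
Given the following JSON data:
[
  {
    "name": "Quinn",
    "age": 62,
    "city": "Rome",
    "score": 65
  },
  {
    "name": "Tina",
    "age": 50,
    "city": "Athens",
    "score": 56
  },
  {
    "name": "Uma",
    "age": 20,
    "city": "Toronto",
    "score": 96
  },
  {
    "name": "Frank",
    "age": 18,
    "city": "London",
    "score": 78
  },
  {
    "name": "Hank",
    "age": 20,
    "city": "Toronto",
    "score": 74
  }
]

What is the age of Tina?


Looking up record where name = Tina
Record index: 1
Field 'age' = 50

ANSWER: 50


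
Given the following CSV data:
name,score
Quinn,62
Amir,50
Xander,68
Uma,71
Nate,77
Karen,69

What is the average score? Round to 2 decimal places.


Scores: 62, 50, 68, 71, 77, 69
Sum = 397
Count = 6
Average = 397 / 6 = 66.17

ANSWER: 66.17


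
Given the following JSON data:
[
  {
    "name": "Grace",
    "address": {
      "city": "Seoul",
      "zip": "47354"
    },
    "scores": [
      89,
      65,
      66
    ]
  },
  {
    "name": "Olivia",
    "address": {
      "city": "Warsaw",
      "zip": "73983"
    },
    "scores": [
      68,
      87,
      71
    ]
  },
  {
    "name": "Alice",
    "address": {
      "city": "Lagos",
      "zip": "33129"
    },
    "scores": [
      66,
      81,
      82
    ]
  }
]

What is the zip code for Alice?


Path: records[2].address.zip
Value: 33129

ANSWER: 33129


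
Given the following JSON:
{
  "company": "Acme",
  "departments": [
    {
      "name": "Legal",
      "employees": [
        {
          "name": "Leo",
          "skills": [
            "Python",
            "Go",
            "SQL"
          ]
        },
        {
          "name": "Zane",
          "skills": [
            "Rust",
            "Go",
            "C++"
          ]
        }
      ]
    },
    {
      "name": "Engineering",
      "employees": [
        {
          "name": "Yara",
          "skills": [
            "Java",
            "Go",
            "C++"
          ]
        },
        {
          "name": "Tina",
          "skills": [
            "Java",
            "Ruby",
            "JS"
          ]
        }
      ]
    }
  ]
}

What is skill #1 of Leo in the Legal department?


Path: departments[0].employees[0].skills[0]
Value: Python

ANSWER: Python


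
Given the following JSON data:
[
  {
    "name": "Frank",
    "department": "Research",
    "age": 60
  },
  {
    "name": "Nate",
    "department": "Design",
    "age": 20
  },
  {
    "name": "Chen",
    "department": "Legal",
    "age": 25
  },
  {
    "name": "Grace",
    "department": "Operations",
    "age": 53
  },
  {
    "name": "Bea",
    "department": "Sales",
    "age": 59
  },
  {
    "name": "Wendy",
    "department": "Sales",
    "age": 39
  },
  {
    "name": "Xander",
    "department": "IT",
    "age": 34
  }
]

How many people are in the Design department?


Scanning records for department = Design
  Record 1: Nate
Count: 1

ANSWER: 1


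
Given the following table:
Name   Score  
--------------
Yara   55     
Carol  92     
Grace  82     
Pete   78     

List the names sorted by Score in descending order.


Sorting by Score (descending):
  Carol: 92
  Grace: 82
  Pete: 78
  Yara: 55


ANSWER: Carol, Grace, Pete, Yara


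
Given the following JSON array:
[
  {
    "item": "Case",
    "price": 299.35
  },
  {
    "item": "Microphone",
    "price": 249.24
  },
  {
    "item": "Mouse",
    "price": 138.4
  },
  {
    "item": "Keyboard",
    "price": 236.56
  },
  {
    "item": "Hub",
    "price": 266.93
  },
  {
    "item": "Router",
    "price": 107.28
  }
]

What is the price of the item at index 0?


Array index 0 -> Case
price = 299.35

ANSWER: 299.35


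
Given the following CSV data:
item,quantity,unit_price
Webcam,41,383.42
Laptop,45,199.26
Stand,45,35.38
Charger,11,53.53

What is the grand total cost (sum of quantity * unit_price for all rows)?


Computing row totals:
  Webcam: 41 * 383.42 = 15720.22
  Laptop: 45 * 199.26 = 8966.7
  Stand: 45 * 35.38 = 1592.1
  Charger: 11 * 53.53 = 588.83
Grand total = 15720.22 + 8966.7 + 1592.1 + 588.83 = 26867.85

ANSWER: 26867.85


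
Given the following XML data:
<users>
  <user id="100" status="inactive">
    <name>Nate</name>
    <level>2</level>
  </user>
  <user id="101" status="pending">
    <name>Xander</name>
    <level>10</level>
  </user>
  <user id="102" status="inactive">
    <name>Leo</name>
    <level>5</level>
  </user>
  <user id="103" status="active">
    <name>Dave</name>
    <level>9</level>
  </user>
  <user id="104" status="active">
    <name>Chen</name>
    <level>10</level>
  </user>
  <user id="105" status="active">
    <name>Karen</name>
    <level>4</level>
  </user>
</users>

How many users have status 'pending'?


Counting users with status='pending':
  Xander (id=101) -> MATCH
Count: 1

ANSWER: 1


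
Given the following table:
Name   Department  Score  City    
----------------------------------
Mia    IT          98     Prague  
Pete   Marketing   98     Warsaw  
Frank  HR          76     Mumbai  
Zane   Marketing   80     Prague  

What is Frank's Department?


Row 3: Frank
Department = HR

ANSWER: HR


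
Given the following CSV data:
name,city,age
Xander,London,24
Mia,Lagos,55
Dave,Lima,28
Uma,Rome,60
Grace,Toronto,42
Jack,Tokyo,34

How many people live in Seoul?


Scanning city column for 'Seoul':
Total matches: 0

ANSWER: 0


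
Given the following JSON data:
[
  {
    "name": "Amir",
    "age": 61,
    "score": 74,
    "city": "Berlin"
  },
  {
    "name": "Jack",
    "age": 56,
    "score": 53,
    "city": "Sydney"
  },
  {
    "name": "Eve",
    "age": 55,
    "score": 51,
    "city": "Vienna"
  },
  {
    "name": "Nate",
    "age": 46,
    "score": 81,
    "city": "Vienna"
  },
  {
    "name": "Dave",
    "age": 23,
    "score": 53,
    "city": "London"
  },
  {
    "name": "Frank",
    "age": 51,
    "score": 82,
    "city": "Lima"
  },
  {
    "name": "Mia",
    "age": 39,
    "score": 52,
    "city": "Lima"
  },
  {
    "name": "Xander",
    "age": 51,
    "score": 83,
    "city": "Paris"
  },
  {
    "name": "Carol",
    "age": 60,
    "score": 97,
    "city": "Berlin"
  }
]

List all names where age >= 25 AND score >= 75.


Checking both conditions:
  Amir (age=61, score=74) -> no
  Jack (age=56, score=53) -> no
  Eve (age=55, score=51) -> no
  Nate (age=46, score=81) -> YES
  Dave (age=23, score=53) -> no
  Frank (age=51, score=82) -> YES
  Mia (age=39, score=52) -> no
  Xander (age=51, score=83) -> YES
  Carol (age=60, score=97) -> YES


ANSWER: Nate, Frank, Xander, Carol


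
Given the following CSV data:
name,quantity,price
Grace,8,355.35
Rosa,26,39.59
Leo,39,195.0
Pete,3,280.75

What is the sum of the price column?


Values in 'price' column:
  Row 1: 355.35
  Row 2: 39.59
  Row 3: 195.0
  Row 4: 280.75
Sum = 355.35 + 39.59 + 195.0 + 280.75 = 870.69

ANSWER: 870.69


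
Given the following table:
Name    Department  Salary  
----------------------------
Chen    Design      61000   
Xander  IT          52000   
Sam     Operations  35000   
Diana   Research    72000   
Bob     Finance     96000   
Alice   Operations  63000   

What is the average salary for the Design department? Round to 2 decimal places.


Design department members:
  Chen: 61000
Sum = 61000
Count = 1
Average = 61000 / 1 = 61000.00

ANSWER: 61000.00


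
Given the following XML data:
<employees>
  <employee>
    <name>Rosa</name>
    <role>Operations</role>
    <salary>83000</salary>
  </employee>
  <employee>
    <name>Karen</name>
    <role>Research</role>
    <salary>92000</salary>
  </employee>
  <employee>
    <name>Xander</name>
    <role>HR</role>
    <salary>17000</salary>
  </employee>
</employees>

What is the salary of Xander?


Searching for <employee> with <name>Xander</name>
Found at position 3
<salary>17000</salary>

ANSWER: 17000


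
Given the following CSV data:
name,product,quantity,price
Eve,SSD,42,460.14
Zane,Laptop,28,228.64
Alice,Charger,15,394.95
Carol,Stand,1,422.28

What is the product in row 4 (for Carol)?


Row 4: Carol
Column 'product' = Stand

ANSWER: Stand


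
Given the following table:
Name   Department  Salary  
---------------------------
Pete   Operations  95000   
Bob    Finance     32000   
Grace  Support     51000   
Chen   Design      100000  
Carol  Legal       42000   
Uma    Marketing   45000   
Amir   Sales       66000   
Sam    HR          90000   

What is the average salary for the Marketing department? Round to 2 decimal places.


Marketing department members:
  Uma: 45000
Sum = 45000
Count = 1
Average = 45000 / 1 = 45000.00

ANSWER: 45000.00


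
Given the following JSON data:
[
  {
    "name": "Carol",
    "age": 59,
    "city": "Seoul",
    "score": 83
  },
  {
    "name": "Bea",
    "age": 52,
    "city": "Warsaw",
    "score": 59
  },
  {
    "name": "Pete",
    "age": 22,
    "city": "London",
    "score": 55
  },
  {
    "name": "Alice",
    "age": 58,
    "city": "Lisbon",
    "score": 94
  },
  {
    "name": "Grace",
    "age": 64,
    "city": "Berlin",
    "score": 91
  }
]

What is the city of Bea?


Looking up record where name = Bea
Record index: 1
Field 'city' = Warsaw

ANSWER: Warsaw


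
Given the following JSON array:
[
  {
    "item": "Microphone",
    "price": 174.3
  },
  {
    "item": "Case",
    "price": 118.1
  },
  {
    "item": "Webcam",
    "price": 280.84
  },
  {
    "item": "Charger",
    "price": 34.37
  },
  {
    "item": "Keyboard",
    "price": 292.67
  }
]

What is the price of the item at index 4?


Array index 4 -> Keyboard
price = 292.67

ANSWER: 292.67


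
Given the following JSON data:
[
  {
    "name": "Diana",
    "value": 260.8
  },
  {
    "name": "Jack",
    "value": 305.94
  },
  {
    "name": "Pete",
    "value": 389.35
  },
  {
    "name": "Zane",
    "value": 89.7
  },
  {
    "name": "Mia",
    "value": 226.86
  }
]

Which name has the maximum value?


Comparing values:
  Diana: 260.8
  Jack: 305.94
  Pete: 389.35
  Zane: 89.7
  Mia: 226.86
Maximum: Pete (389.35)

ANSWER: Pete


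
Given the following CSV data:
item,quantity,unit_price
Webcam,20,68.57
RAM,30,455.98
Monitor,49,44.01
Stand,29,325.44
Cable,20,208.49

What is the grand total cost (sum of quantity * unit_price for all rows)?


Computing row totals:
  Webcam: 20 * 68.57 = 1371.4
  RAM: 30 * 455.98 = 13679.4
  Monitor: 49 * 44.01 = 2156.49
  Stand: 29 * 325.44 = 9437.76
  Cable: 20 * 208.49 = 4169.8
Grand total = 1371.4 + 13679.4 + 2156.49 + 9437.76 + 4169.8 = 30814.85

ANSWER: 30814.85


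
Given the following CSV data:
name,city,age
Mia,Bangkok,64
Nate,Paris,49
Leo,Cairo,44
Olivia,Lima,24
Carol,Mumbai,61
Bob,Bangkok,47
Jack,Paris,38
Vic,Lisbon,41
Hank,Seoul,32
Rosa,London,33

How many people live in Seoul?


Scanning city column for 'Seoul':
  Row 9: Hank -> MATCH
Total matches: 1

ANSWER: 1


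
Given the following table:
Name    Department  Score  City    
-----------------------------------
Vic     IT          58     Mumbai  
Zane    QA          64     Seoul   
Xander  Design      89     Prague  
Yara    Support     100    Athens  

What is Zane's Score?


Row 2: Zane
Score = 64

ANSWER: 64


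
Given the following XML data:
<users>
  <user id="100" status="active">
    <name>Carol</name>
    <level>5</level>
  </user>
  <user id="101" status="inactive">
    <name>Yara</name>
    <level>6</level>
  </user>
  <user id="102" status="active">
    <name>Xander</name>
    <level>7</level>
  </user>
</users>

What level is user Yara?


Finding user: Yara
<level>6</level>

ANSWER: 6


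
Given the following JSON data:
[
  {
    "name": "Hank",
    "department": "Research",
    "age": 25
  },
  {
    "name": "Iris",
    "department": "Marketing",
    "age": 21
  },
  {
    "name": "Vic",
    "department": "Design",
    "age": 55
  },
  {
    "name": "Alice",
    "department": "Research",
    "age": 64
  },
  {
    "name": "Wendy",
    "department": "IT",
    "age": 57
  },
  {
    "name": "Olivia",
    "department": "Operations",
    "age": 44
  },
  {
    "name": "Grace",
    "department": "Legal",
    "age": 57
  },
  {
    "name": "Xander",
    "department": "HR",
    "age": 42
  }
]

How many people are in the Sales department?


Scanning records for department = Sales
  No matches found
Count: 0

ANSWER: 0


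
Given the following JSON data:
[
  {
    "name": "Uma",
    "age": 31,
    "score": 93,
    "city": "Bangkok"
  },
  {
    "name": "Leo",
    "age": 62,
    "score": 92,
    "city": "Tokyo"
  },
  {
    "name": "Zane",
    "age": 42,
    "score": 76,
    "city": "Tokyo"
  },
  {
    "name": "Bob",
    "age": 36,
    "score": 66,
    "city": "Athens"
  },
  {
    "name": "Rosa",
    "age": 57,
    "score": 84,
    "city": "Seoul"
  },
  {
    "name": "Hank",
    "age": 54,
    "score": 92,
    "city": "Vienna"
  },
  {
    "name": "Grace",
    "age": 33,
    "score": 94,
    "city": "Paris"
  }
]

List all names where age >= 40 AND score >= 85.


Checking both conditions:
  Uma (age=31, score=93) -> no
  Leo (age=62, score=92) -> YES
  Zane (age=42, score=76) -> no
  Bob (age=36, score=66) -> no
  Rosa (age=57, score=84) -> no
  Hank (age=54, score=92) -> YES
  Grace (age=33, score=94) -> no


ANSWER: Leo, Hank


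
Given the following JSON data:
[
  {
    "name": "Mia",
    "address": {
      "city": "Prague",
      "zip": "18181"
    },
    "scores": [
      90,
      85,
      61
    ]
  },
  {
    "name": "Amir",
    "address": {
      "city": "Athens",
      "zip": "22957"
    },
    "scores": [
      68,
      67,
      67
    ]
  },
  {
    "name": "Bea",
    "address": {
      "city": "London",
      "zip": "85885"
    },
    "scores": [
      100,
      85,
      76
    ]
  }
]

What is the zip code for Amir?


Path: records[1].address.zip
Value: 22957

ANSWER: 22957


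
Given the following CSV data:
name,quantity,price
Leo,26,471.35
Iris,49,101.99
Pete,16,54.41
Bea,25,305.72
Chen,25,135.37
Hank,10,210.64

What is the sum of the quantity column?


Values in 'quantity' column:
  Row 1: 26
  Row 2: 49
  Row 3: 16
  Row 4: 25
  Row 5: 25
  Row 6: 10
Sum = 26 + 49 + 16 + 25 + 25 + 10 = 151

ANSWER: 151


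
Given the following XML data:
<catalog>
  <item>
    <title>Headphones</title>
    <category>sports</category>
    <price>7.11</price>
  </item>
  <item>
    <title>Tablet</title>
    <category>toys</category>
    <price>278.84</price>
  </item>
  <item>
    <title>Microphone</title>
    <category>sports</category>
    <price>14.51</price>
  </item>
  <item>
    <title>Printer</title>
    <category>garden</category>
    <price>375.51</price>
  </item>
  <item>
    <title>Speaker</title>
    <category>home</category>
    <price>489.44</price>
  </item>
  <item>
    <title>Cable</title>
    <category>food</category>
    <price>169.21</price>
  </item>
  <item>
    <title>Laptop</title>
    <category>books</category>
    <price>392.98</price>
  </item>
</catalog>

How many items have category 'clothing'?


Scanning <item> elements for <category>clothing</category>:
Count: 0

ANSWER: 0


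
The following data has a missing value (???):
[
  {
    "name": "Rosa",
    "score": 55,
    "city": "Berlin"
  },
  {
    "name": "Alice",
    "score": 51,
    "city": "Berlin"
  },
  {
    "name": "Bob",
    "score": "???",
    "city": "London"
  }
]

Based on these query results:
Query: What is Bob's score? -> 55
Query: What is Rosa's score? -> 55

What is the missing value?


The missing value is Bob's score
From query: Bob's score = 55

ANSWER: 55


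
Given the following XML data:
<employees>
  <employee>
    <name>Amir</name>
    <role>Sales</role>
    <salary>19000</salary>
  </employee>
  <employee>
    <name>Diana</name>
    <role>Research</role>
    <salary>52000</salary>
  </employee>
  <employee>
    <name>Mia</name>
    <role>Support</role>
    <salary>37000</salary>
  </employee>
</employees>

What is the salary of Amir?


Searching for <employee> with <name>Amir</name>
Found at position 1
<salary>19000</salary>

ANSWER: 19000


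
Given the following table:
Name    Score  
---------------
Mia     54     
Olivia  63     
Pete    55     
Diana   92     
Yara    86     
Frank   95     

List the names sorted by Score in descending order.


Sorting by Score (descending):
  Frank: 95
  Diana: 92
  Yara: 86
  Olivia: 63
  Pete: 55
  Mia: 54


ANSWER: Frank, Diana, Yara, Olivia, Pete, Mia


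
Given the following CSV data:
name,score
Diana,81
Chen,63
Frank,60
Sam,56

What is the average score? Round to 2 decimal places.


Scores: 81, 63, 60, 56
Sum = 260
Count = 4
Average = 260 / 4 = 65.00

ANSWER: 65.00


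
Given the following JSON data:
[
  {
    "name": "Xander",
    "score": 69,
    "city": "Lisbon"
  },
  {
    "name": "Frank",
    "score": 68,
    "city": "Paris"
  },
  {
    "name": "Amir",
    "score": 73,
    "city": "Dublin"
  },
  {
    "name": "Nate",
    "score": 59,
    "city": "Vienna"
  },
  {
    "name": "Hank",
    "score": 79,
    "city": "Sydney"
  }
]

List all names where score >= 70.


Filtering records where score >= 70:
  Xander (score=69) -> no
  Frank (score=68) -> no
  Amir (score=73) -> YES
  Nate (score=59) -> no
  Hank (score=79) -> YES


ANSWER: Amir, Hank


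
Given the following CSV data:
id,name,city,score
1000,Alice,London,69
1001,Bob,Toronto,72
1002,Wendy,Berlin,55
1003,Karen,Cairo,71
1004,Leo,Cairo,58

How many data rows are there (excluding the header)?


Counting rows (excluding header):
Header: id,name,city,score
Data rows: 5

ANSWER: 5


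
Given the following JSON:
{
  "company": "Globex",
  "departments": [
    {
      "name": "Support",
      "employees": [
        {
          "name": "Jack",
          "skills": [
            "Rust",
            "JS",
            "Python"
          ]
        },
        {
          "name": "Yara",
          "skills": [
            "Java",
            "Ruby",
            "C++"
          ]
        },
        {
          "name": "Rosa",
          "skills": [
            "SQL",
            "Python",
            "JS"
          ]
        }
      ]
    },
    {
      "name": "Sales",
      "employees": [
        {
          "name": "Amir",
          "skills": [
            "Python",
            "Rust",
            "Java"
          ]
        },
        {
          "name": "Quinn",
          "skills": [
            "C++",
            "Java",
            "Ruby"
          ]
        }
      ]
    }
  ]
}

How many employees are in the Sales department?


Path: departments[1].employees
Count: 2

ANSWER: 2


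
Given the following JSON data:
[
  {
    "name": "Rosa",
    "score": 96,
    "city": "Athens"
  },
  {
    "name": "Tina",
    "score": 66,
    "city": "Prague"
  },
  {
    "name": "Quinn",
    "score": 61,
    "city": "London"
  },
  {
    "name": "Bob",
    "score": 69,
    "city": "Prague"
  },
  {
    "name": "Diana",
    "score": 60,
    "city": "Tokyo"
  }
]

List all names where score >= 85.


Filtering records where score >= 85:
  Rosa (score=96) -> YES
  Tina (score=66) -> no
  Quinn (score=61) -> no
  Bob (score=69) -> no
  Diana (score=60) -> no


ANSWER: Rosa


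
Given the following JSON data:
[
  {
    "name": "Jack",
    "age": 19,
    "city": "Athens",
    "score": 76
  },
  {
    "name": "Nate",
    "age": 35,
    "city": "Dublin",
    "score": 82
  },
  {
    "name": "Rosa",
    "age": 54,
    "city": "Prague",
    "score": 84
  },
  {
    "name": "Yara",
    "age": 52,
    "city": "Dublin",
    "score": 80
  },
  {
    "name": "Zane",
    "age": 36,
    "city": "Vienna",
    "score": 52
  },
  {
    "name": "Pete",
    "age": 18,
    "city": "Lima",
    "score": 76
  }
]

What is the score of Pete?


Looking up record where name = Pete
Record index: 5
Field 'score' = 76

ANSWER: 76


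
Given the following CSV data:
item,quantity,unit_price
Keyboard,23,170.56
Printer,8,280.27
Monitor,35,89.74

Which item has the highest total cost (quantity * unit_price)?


Computing row totals:
  Keyboard: 3922.88
  Printer: 2242.16
  Monitor: 3140.9
Maximum: Keyboard (3922.88)

ANSWER: Keyboard


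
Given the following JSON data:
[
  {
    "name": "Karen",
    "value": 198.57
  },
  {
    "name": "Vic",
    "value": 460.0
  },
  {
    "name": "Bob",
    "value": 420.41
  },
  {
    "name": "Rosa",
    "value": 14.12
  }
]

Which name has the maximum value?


Comparing values:
  Karen: 198.57
  Vic: 460.0
  Bob: 420.41
  Rosa: 14.12
Maximum: Vic (460.0)

ANSWER: Vic


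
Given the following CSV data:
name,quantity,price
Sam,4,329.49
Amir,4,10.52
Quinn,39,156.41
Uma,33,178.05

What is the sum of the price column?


Values in 'price' column:
  Row 1: 329.49
  Row 2: 10.52
  Row 3: 156.41
  Row 4: 178.05
Sum = 329.49 + 10.52 + 156.41 + 178.05 = 674.47

ANSWER: 674.47


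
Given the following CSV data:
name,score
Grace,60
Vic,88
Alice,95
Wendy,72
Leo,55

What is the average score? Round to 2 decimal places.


Scores: 60, 88, 95, 72, 55
Sum = 370
Count = 5
Average = 370 / 5 = 74.00

ANSWER: 74.00
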